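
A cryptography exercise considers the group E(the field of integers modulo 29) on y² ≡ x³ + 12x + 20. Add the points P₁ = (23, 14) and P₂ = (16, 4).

(24, 26)

(23, 14) + (16, 4). λ = (4 - 14)/(16 - 23) ≡ 19/22 mod 29. 22⁻¹ ≡ 4 (mod 29) since 22·4 = 88 ≡ 1, so λ ≡ 18.
  x = λ² - 23 - 16 = 324 - 39 ≡ 24; y = λ·(23 - 24) - 14 ≡ 26. → (24, 26)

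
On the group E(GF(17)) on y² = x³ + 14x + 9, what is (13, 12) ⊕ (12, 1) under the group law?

(13, 12) + (12, 1). λ = (1 - 12)/(12 - 13) ≡ 6/16 mod 17. 16⁻¹ ≡ 16 (mod 17) since 16·16 = 256 ≡ 1, so λ ≡ 11.
  x = λ² - 13 - 12 = 121 - 25 ≡ 11; y = λ·(13 - 11) - 12 ≡ 10. → (11, 10)

(11, 10)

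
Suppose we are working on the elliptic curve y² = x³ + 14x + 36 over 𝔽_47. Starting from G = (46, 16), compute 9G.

(7, 17)

Repeated addition: build up to 9G.
2G: tangent at (46, 16): λ = (3·46² + 14)/(2·16) ≡ 17/32. 32⁻¹ ≡ 25 (mod 47), so λ ≡ 17·25 ≡ 2.
  x = λ² - 46 - 46 = 4 - 92 ≡ 6; y = λ·(46 - 6) - 16 ≡ 17. → (6, 17)
3G: (6, 17) + (46, 16). λ = (16 - 17)/(46 - 6) ≡ 46/40 mod 47. 40⁻¹ ≡ 20 (mod 47), so λ ≡ 27.
  x = λ² - 6 - 46 = 729 - 52 ≡ 19; y = λ·(6 - 19) - 17 ≡ 8. → (19, 8)
4G: (19, 8) + (46, 16). λ = (16 - 8)/(46 - 19) ≡ 8/27 mod 47. 27⁻¹ ≡ 7 (mod 47) since 27·7 = 189 ≡ 1, so λ ≡ 9.
  x = λ² - 19 - 46 = 81 - 65 ≡ 16; y = λ·(19 - 16) - 8 ≡ 19. → (16, 19)
5G: (16, 19) + (46, 16). λ = (16 - 19)/(46 - 16) ≡ 44/30 mod 47. 30⁻¹ ≡ 11 (mod 47), so λ ≡ 14.
  x = λ² - 16 - 46 = 196 - 62 ≡ 40; y = λ·(16 - 40) - 19 ≡ 21. → (40, 21)
6G: (40, 21) + (46, 16). λ = (16 - 21)/(46 - 40) ≡ 42/6 mod 47. 6⁻¹ ≡ 8 (mod 47) since 6·8 = 48 ≡ 1, so λ ≡ 7.
  x = λ² - 40 - 46 = 49 - 86 ≡ 10; y = λ·(40 - 10) - 21 ≡ 1. → (10, 1)
7G: (10, 1) + (46, 16). λ = (16 - 1)/(46 - 10) ≡ 15/36 mod 47. 36⁻¹ ≡ 17 (mod 47) since 36·17 = 612 ≡ 1, so λ ≡ 20.
  x = λ² - 10 - 46 = 400 - 56 ≡ 15; y = λ·(10 - 15) - 1 ≡ 40. → (15, 40)
8G: (15, 40) + (46, 16). λ = (16 - 40)/(46 - 15) ≡ 23/31 mod 47. 31⁻¹ ≡ 44 (mod 47), so λ ≡ 25.
  x = λ² - 15 - 46 = 625 - 61 ≡ 0; y = λ·(15 - 0) - 40 ≡ 6. → (0, 6)
9G: (0, 6) + (46, 16). λ = (16 - 6)/(46 - 0) ≡ 10/46 mod 47. 46⁻¹ ≡ 46 (mod 47) since 46·46 = 2116 ≡ 1, so λ ≡ 37.
  x = λ² - 0 - 46 = 1369 - 46 ≡ 7; y = λ·(0 - 7) - 6 ≡ 17. → (7, 17)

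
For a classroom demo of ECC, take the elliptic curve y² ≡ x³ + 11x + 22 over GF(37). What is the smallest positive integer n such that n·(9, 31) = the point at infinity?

2P: tangent at (9, 31): λ = (3·9² + 11)/(2·31) ≡ 32/25. 25⁻¹ ≡ 3 (mod 37) since 25·3 = 75 ≡ 1, so λ ≡ 32·3 ≡ 22.
  x = λ² - 9 - 9 = 484 - 18 ≡ 22; y = λ·(9 - 22) - 31 ≡ 16. → (22, 16)
3P: (22, 16) + (9, 31). λ = (31 - 16)/(9 - 22) ≡ 15/24 mod 37. 24⁻¹ ≡ 17 (mod 37), so λ ≡ 33.
  x = λ² - 22 - 9 = 1089 - 31 ≡ 22; y = λ·(22 - 22) - 16 ≡ 21. → (22, 21)
4P: (22, 21) + (9, 31). λ = (31 - 21)/(9 - 22) ≡ 10/24 mod 37. 24⁻¹ ≡ 17 (mod 37) since 24·17 = 408 ≡ 1, so λ ≡ 22.
  x = λ² - 22 - 9 = 484 - 31 ≡ 9; y = λ·(22 - 9) - 21 ≡ 6. → (9, 6)
5P: (9, 6) + (9, 31): same x and y₁ ≡ -y₂, so the sum is the point at infinity.
5P = the point at infinity, so the order is 5.

5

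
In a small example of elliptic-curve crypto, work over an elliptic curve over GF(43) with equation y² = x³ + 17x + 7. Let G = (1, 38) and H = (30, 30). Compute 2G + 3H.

(23, 3)

First 2G:
Repeated addition: build up to 2G.
2G: tangent at (1, 38): λ = (3·1² + 17)/(2·38) ≡ 20/33. 33⁻¹ ≡ 30 (mod 43) since 33·30 = 990 ≡ 1, so λ ≡ 20·30 ≡ 41.
  x = λ² - 1 - 1 = 1681 - 2 ≡ 2; y = λ·(1 - 2) - 38 ≡ 7. → (2, 7)
2G = (2, 7).
Next 3H:
Repeated addition: build up to 3H.
2H: tangent at (30, 30): λ = (3·30² + 17)/(2·30) ≡ 8/17. 17⁻¹ ≡ 38 (mod 43), so λ ≡ 8·38 ≡ 3.
  x = λ² - 30 - 30 = 9 - 60 ≡ 35; y = λ·(30 - 35) - 30 ≡ 41. → (35, 41)
3H: (35, 41) + (30, 30). λ = (30 - 41)/(30 - 35) ≡ 32/38 mod 43. 38⁻¹ ≡ 17 (mod 43) since 38·17 = 646 ≡ 1, so λ ≡ 28.
  x = λ² - 35 - 30 = 784 - 65 ≡ 31; y = λ·(35 - 31) - 41 ≡ 28. → (31, 28)
3H = (31, 28).
Finally 2G + 3H:
(2, 7) + (31, 28). λ = (28 - 7)/(31 - 2) ≡ 21/29 mod 43. 29⁻¹ ≡ 3 (mod 43) since 29·3 = 87 ≡ 1, so λ ≡ 20.
  x = λ² - 2 - 31 = 400 - 33 ≡ 23; y = λ·(2 - 23) - 7 ≡ 3. → (23, 3)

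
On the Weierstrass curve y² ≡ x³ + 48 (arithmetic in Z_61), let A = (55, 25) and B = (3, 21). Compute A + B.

(16, 39)

(55, 25) + (3, 21). λ = (21 - 25)/(3 - 55) ≡ 57/9 mod 61. 9⁻¹ ≡ 34 (mod 61), so λ ≡ 47.
  x = λ² - 55 - 3 = 2209 - 58 ≡ 16; y = λ·(55 - 16) - 25 ≡ 39. → (16, 39)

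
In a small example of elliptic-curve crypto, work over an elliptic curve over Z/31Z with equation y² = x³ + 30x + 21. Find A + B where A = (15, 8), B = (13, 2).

(12, 1)

(15, 8) + (13, 2). λ = (2 - 8)/(13 - 15) ≡ 25/29 mod 31. 29⁻¹ ≡ 15 (mod 31), so λ ≡ 3.
  x = λ² - 15 - 13 = 9 - 28 ≡ 12; y = λ·(15 - 12) - 8 ≡ 1. → (12, 1)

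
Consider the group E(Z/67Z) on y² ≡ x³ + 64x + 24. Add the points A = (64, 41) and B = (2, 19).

(64, 41) + (2, 19). λ = (19 - 41)/(2 - 64) ≡ 45/5 mod 67. 5⁻¹ ≡ 27 (mod 67) since 5·27 = 135 ≡ 1, so λ ≡ 9.
  x = λ² - 64 - 2 = 81 - 66 ≡ 15; y = λ·(64 - 15) - 41 ≡ 65. → (15, 65)

(15, 65)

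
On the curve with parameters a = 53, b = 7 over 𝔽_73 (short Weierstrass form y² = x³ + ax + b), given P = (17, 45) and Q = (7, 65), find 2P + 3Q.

First 2P:
Repeated addition: build up to 2P.
2P: tangent at (17, 45): λ = (3·17² + 53)/(2·45) ≡ 44/17. 17⁻¹ ≡ 43 (mod 73) since 17·43 = 731 ≡ 1, so λ ≡ 44·43 ≡ 67.
  x = λ² - 17 - 17 = 4489 - 34 ≡ 2; y = λ·(17 - 2) - 45 ≡ 11. → (2, 11)
2P = (2, 11).
Next 3Q:
Repeated addition: build up to 3Q.
2Q: tangent at (7, 65): λ = (3·7² + 53)/(2·65) ≡ 54/57. 57⁻¹ ≡ 41 (mod 73) since 57·41 = 2337 ≡ 1, so λ ≡ 54·41 ≡ 24.
  x = λ² - 7 - 7 = 576 - 14 ≡ 51; y = λ·(7 - 51) - 65 ≡ 47. → (51, 47)
3Q: (51, 47) + (7, 65). λ = (65 - 47)/(7 - 51) ≡ 18/29 mod 73. 29⁻¹ ≡ 68 (mod 73), so λ ≡ 56.
  x = λ² - 51 - 7 = 3136 - 58 ≡ 12; y = λ·(51 - 12) - 47 ≡ 20. → (12, 20)
3Q = (12, 20).
Finally 2P + 3Q:
(2, 11) + (12, 20). λ = (20 - 11)/(12 - 2) ≡ 9/10 mod 73. 10⁻¹ ≡ 22 (mod 73) since 10·22 = 220 ≡ 1, so λ ≡ 52.
  x = λ² - 2 - 12 = 2704 - 14 ≡ 62; y = λ·(2 - 62) - 11 ≡ 8. → (62, 8)

(62, 8)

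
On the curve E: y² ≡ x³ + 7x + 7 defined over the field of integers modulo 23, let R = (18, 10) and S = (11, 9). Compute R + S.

(18, 10) + (11, 9). λ = (9 - 10)/(11 - 18) ≡ 22/16 mod 23. 16⁻¹ ≡ 13 (mod 23), so λ ≡ 10.
  x = λ² - 18 - 11 = 100 - 29 ≡ 2; y = λ·(18 - 2) - 10 ≡ 12. → (2, 12)

(2, 12)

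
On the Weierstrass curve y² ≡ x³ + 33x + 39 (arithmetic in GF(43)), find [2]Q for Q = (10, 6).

tangent at (10, 6): λ = (3·10² + 33)/(2·6) ≡ 32/12. 12⁻¹ ≡ 18 (mod 43), so λ ≡ 32·18 ≡ 17.
  x = λ² - 10 - 10 = 289 - 20 ≡ 11; y = λ·(10 - 11) - 6 ≡ 20. → (11, 20)

(11, 20)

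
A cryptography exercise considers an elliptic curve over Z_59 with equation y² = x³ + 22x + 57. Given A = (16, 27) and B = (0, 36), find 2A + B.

First 2A:
Repeated addition: build up to 2A.
2A: tangent at (16, 27): λ = (3·16² + 22)/(2·27) ≡ 23/54. 54⁻¹ ≡ 47 (mod 59), so λ ≡ 23·47 ≡ 19.
  x = λ² - 16 - 16 = 361 - 32 ≡ 34; y = λ·(16 - 34) - 27 ≡ 44. → (34, 44)
2A = (34, 44).
Finally 2A + B:
(34, 44) + (0, 36). λ = (36 - 44)/(0 - 34) ≡ 51/25 mod 59. 25⁻¹ ≡ 26 (mod 59) since 25·26 = 650 ≡ 1, so λ ≡ 28.
  x = λ² - 34 - 0 = 784 - 34 ≡ 42; y = λ·(34 - 42) - 44 ≡ 27. → (42, 27)

(42, 27)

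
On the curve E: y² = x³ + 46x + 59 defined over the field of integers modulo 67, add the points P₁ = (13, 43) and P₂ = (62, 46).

(46, 63)

(13, 43) + (62, 46). λ = (46 - 43)/(62 - 13) ≡ 3/49 mod 67. 49⁻¹ ≡ 26 (mod 67) since 49·26 = 1274 ≡ 1, so λ ≡ 11.
  x = λ² - 13 - 62 = 121 - 75 ≡ 46; y = λ·(13 - 46) - 43 ≡ 63. → (46, 63)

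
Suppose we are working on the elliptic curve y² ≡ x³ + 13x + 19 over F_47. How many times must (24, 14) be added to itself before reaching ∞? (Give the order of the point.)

5

2P: tangent at (24, 14): λ = (3·24² + 13)/(2·14) ≡ 2/28. 28⁻¹ ≡ 42 (mod 47) since 28·42 = 1176 ≡ 1, so λ ≡ 2·42 ≡ 37.
  x = λ² - 24 - 24 = 1369 - 48 ≡ 5; y = λ·(24 - 5) - 14 ≡ 31. → (5, 31)
3P: (5, 31) + (24, 14). λ = (14 - 31)/(24 - 5) ≡ 30/19 mod 47. 19⁻¹ ≡ 5 (mod 47) since 19·5 = 95 ≡ 1, so λ ≡ 9.
  x = λ² - 5 - 24 = 81 - 29 ≡ 5; y = λ·(5 - 5) - 31 ≡ 16. → (5, 16)
4P: (5, 16) + (24, 14). λ = (14 - 16)/(24 - 5) ≡ 45/19 mod 47. 19⁻¹ ≡ 5 (mod 47), so λ ≡ 37.
  x = λ² - 5 - 24 = 1369 - 29 ≡ 24; y = λ·(5 - 24) - 16 ≡ 33. → (24, 33)
5P: (24, 33) + (24, 14): same x and y₁ ≡ -y₂, so the sum is ∞.
5P = ∞, so the order is 5.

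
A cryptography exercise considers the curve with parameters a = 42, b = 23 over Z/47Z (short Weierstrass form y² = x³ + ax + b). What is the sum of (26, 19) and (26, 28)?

The two points share x = 26 and their y-coordinates satisfy 19 + 28 ≡ 0 (mod 47), so they are inverses. Their sum is the point at infinity.

O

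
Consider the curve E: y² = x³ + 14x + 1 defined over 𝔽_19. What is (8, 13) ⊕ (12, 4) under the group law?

(10, 1)

(8, 13) + (12, 4). λ = (4 - 13)/(12 - 8) ≡ 10/4 mod 19. 4⁻¹ ≡ 5 (mod 19), so λ ≡ 12.
  x = λ² - 8 - 12 = 144 - 20 ≡ 10; y = λ·(8 - 10) - 13 ≡ 1. → (10, 1)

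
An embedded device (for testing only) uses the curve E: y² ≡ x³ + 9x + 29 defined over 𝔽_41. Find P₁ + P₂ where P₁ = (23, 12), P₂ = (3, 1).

(7, 5)

(23, 12) + (3, 1). λ = (1 - 12)/(3 - 23) ≡ 30/21 mod 41. 21⁻¹ ≡ 2 (mod 41), so λ ≡ 19.
  x = λ² - 23 - 3 = 361 - 26 ≡ 7; y = λ·(23 - 7) - 12 ≡ 5. → (7, 5)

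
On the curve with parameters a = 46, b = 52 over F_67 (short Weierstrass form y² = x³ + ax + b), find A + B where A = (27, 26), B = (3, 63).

(26, 59)

(27, 26) + (3, 63). λ = (63 - 26)/(3 - 27) ≡ 37/43 mod 67. 43⁻¹ ≡ 53 (mod 67) since 43·53 = 2279 ≡ 1, so λ ≡ 18.
  x = λ² - 27 - 3 = 324 - 30 ≡ 26; y = λ·(27 - 26) - 26 ≡ 59. → (26, 59)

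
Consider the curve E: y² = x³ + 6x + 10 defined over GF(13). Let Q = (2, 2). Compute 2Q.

(0, 7)

tangent at (2, 2): λ = (3·2² + 6)/(2·2) ≡ 5/4. 4⁻¹ ≡ 10 (mod 13), so λ ≡ 5·10 ≡ 11.
  x = λ² - 2 - 2 = 121 - 4 ≡ 0; y = λ·(2 - 0) - 2 ≡ 7. → (0, 7)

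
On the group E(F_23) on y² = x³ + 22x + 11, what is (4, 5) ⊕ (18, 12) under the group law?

(7, 5)

(4, 5) + (18, 12). λ = (12 - 5)/(18 - 4) ≡ 7/14 mod 23. 14⁻¹ ≡ 5 (mod 23), so λ ≡ 12.
  x = λ² - 4 - 18 = 144 - 22 ≡ 7; y = λ·(4 - 7) - 5 ≡ 5. → (7, 5)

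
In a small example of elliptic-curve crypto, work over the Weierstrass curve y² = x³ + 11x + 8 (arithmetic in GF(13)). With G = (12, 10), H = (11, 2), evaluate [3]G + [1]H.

(8, 6)

First 3G:
Repeated addition: build up to 3G.
2G: tangent at (12, 10): λ = (3·12² + 11)/(2·10) ≡ 1/7. 7⁻¹ ≡ 2 (mod 13) since 7·2 = 14 ≡ 1, so λ ≡ 1·2 ≡ 2.
  x = λ² - 12 - 12 = 4 - 24 ≡ 6; y = λ·(12 - 6) - 10 ≡ 2. → (6, 2)
3G: (6, 2) + (12, 10). λ = (10 - 2)/(12 - 6) ≡ 8/6 mod 13. 6⁻¹ ≡ 11 (mod 13), so λ ≡ 10.
  x = λ² - 6 - 12 = 100 - 18 ≡ 4; y = λ·(6 - 4) - 2 ≡ 5. → (4, 5)
3G = (4, 5).
Finally 3G + H:
(4, 5) + (11, 2). λ = (2 - 5)/(11 - 4) ≡ 10/7 mod 13. 7⁻¹ ≡ 2 (mod 13), so λ ≡ 7.
  x = λ² - 4 - 11 = 49 - 15 ≡ 8; y = λ·(4 - 8) - 5 ≡ 6. → (8, 6)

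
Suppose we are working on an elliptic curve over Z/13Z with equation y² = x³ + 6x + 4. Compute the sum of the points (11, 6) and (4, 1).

(7, 8)

(11, 6) + (4, 1). λ = (1 - 6)/(4 - 11) ≡ 8/6 mod 13. 6⁻¹ ≡ 11 (mod 13) since 6·11 = 66 ≡ 1, so λ ≡ 10.
  x = λ² - 11 - 4 = 100 - 15 ≡ 7; y = λ·(11 - 7) - 6 ≡ 8. → (7, 8)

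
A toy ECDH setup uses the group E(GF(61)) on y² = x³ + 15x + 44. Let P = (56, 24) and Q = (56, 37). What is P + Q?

O

The two points share x = 56 and their y-coordinates satisfy 24 + 37 ≡ 0 (mod 61), so they are inverses. Their sum is O.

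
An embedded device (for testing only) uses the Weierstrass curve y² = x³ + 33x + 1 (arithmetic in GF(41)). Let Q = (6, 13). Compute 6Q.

(28, 9)

Double-and-add on 6 = (110)₂. Start with Q = (6, 13) for the leading 1-bit.
double: tangent at (6, 13): λ = (3·6² + 33)/(2·13) ≡ 18/26. 26⁻¹ ≡ 30 (mod 41), so λ ≡ 18·30 ≡ 7.
  x = λ² - 6 - 6 = 49 - 12 ≡ 37; y = λ·(6 - 37) - 13 ≡ 16. → (37, 16)
add Q: (37, 16) + (6, 13). λ = (13 - 16)/(6 - 37) ≡ 38/10 mod 41. 10⁻¹ ≡ 37 (mod 41), so λ ≡ 12.
  x = λ² - 37 - 6 = 144 - 43 ≡ 19; y = λ·(37 - 19) - 16 ≡ 36. → (19, 36)
double: tangent at (19, 36): λ = (3·19² + 33)/(2·36) ≡ 9/31. 31⁻¹ ≡ 4 (mod 41), so λ ≡ 9·4 ≡ 36.
  x = λ² - 19 - 19 = 1296 - 38 ≡ 28; y = λ·(19 - 28) - 36 ≡ 9. → (28, 9)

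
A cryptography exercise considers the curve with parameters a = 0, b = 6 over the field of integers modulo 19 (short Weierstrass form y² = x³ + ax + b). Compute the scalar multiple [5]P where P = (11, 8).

(1, 11)

Repeated addition: build up to 5P.
2P: tangent at (11, 8): λ = (3·11² + 0)/(2·8) ≡ 2/16. 16⁻¹ ≡ 6 (mod 19) since 16·6 = 96 ≡ 1, so λ ≡ 2·6 ≡ 12.
  x = λ² - 11 - 11 = 144 - 22 ≡ 8; y = λ·(11 - 8) - 8 ≡ 9. → (8, 9)
3P: (8, 9) + (11, 8). λ = (8 - 9)/(11 - 8) ≡ 18/3 mod 19. 3⁻¹ ≡ 13 (mod 19) since 3·13 = 39 ≡ 1, so λ ≡ 6.
  x = λ² - 8 - 11 = 36 - 19 ≡ 17; y = λ·(8 - 17) - 9 ≡ 13. → (17, 13)
4P: (17, 13) + (11, 8). λ = (8 - 13)/(11 - 17) ≡ 14/13 mod 19. 13⁻¹ ≡ 3 (mod 19), so λ ≡ 4.
  x = λ² - 17 - 11 = 16 - 28 ≡ 7; y = λ·(17 - 7) - 13 ≡ 8. → (7, 8)
5P: (7, 8) + (11, 8). λ = (8 - 8)/(11 - 7) ≡ 0/4 mod 19. 4⁻¹ ≡ 5 (mod 19) since 4·5 = 20 ≡ 1, so λ ≡ 0.
  x = λ² - 7 - 11 = 0 - 18 ≡ 1; y = λ·(7 - 1) - 8 ≡ 11. → (1, 11)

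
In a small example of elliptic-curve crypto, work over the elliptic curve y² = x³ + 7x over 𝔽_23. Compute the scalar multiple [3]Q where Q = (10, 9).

(7, 1)

Repeated addition: build up to 3Q.
2Q: tangent at (10, 9): λ = (3·10² + 7)/(2·9) ≡ 8/18. 18⁻¹ ≡ 9 (mod 23) since 18·9 = 162 ≡ 1, so λ ≡ 8·9 ≡ 3.
  x = λ² - 10 - 10 = 9 - 20 ≡ 12; y = λ·(10 - 12) - 9 ≡ 8. → (12, 8)
3Q: (12, 8) + (10, 9). λ = (9 - 8)/(10 - 12) ≡ 1/21 mod 23. 21⁻¹ ≡ 11 (mod 23), so λ ≡ 11.
  x = λ² - 12 - 10 = 121 - 22 ≡ 7; y = λ·(12 - 7) - 8 ≡ 1. → (7, 1)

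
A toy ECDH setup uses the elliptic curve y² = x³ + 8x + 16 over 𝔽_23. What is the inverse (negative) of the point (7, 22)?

(7, 1)

-(7, 22) = (7, -22 mod 23) = (7, 1).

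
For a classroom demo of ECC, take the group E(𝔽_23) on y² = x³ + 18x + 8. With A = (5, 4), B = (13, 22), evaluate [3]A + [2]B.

First 3A:
Repeated addition: build up to 3A.
2A: tangent at (5, 4): λ = (3·5² + 18)/(2·4) ≡ 1/8. 8⁻¹ ≡ 3 (mod 23), so λ ≡ 1·3 ≡ 3.
  x = λ² - 5 - 5 = 9 - 10 ≡ 22; y = λ·(5 - 22) - 4 ≡ 14. → (22, 14)
3A: (22, 14) + (5, 4). λ = (4 - 14)/(5 - 22) ≡ 13/6 mod 23. 6⁻¹ ≡ 4 (mod 23), so λ ≡ 6.
  x = λ² - 22 - 5 = 36 - 27 ≡ 9; y = λ·(22 - 9) - 14 ≡ 18. → (9, 18)
3A = (9, 18).
Next 2B:
Repeated addition: build up to 2B.
2B: tangent at (13, 22): λ = (3·13² + 18)/(2·22) ≡ 19/21. 21⁻¹ ≡ 11 (mod 23) since 21·11 = 231 ≡ 1, so λ ≡ 19·11 ≡ 2.
  x = λ² - 13 - 13 = 4 - 26 ≡ 1; y = λ·(13 - 1) - 22 ≡ 2. → (1, 2)
2B = (1, 2).
Finally 3A + 2B:
(9, 18) + (1, 2). λ = (2 - 18)/(1 - 9) ≡ 7/15 mod 23. 15⁻¹ ≡ 20 (mod 23) since 15·20 = 300 ≡ 1, so λ ≡ 2.
  x = λ² - 9 - 1 = 4 - 10 ≡ 17; y = λ·(9 - 17) - 18 ≡ 12. → (17, 12)

(17, 12)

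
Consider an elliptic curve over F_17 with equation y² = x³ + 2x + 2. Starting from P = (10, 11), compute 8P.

(9, 1)

Double-and-add on 8 = (1000)₂. Start with P = (10, 11) for the leading 1-bit.
double: tangent at (10, 11): λ = (3·10² + 2)/(2·11) ≡ 13/5. 5⁻¹ ≡ 7 (mod 17), so λ ≡ 13·7 ≡ 6.
  x = λ² - 10 - 10 = 36 - 20 ≡ 16; y = λ·(10 - 16) - 11 ≡ 4. → (16, 4)
double: tangent at (16, 4): λ = (3·16² + 2)/(2·4) ≡ 5/8. 8⁻¹ ≡ 15 (mod 17), so λ ≡ 5·15 ≡ 7.
  x = λ² - 16 - 16 = 49 - 32 ≡ 0; y = λ·(16 - 0) - 4 ≡ 6. → (0, 6)
double: tangent at (0, 6): λ = (3·0² + 2)/(2·6) ≡ 2/12. 12⁻¹ ≡ 10 (mod 17) since 12·10 = 120 ≡ 1, so λ ≡ 2·10 ≡ 3.
  x = λ² - 0 - 0 = 9 - 0 ≡ 9; y = λ·(0 - 9) - 6 ≡ 1. → (9, 1)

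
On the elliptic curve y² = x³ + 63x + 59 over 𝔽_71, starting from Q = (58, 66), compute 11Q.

Double-and-add on 11 = (1011)₂. Start with Q = (58, 66) for the leading 1-bit.
double: tangent at (58, 66): λ = (3·58² + 63)/(2·66) ≡ 2/61. 61⁻¹ ≡ 7 (mod 71), so λ ≡ 2·7 ≡ 14.
  x = λ² - 58 - 58 = 196 - 116 ≡ 9; y = λ·(58 - 9) - 66 ≡ 52. → (9, 52)
double: tangent at (9, 52): λ = (3·9² + 63)/(2·52) ≡ 22/33. 33⁻¹ ≡ 28 (mod 71), so λ ≡ 22·28 ≡ 48.
  x = λ² - 9 - 9 = 2304 - 18 ≡ 14; y = λ·(9 - 14) - 52 ≡ 63. → (14, 63)
add Q: (14, 63) + (58, 66). λ = (66 - 63)/(58 - 14) ≡ 3/44 mod 71. 44⁻¹ ≡ 21 (mod 71) since 44·21 = 924 ≡ 1, so λ ≡ 63.
  x = λ² - 14 - 58 = 3969 - 72 ≡ 63; y = λ·(14 - 63) - 63 ≡ 45. → (63, 45)
double: tangent at (63, 45): λ = (3·63² + 63)/(2·45) ≡ 42/19. 19⁻¹ ≡ 15 (mod 71), so λ ≡ 42·15 ≡ 62.
  x = λ² - 63 - 63 = 3844 - 126 ≡ 26; y = λ·(63 - 26) - 45 ≡ 48. → (26, 48)
add Q: (26, 48) + (58, 66). λ = (66 - 48)/(58 - 26) ≡ 18/32 mod 71. 32⁻¹ ≡ 20 (mod 71) since 32·20 = 640 ≡ 1, so λ ≡ 5.
  x = λ² - 26 - 58 = 25 - 84 ≡ 12; y = λ·(26 - 12) - 48 ≡ 22. → (12, 22)

(12, 22)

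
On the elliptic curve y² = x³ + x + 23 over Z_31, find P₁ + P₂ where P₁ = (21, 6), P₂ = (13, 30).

(6, 11)

(21, 6) + (13, 30). λ = (30 - 6)/(13 - 21) ≡ 24/23 mod 31. 23⁻¹ ≡ 27 (mod 31), so λ ≡ 28.
  x = λ² - 21 - 13 = 784 - 34 ≡ 6; y = λ·(21 - 6) - 6 ≡ 11. → (6, 11)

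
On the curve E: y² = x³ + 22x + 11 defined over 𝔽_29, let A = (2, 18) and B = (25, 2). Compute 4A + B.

First 4A:
Double-and-add on 4 = (100)₂. Start with A = (2, 18) for the leading 1-bit.
double: tangent at (2, 18): λ = (3·2² + 22)/(2·18) ≡ 5/7. 7⁻¹ ≡ 25 (mod 29), so λ ≡ 5·25 ≡ 9.
  x = λ² - 2 - 2 = 81 - 4 ≡ 19; y = λ·(2 - 19) - 18 ≡ 3. → (19, 3)
double: tangent at (19, 3): λ = (3·19² + 22)/(2·3) ≡ 3/6. 6⁻¹ ≡ 5 (mod 29), so λ ≡ 3·5 ≡ 15.
  x = λ² - 19 - 19 = 225 - 38 ≡ 13; y = λ·(19 - 13) - 3 ≡ 0. → (13, 0)
4A = (13, 0).
Finally 4A + B:
(13, 0) + (25, 2). λ = (2 - 0)/(25 - 13) ≡ 2/12 mod 29. 12⁻¹ ≡ 17 (mod 29) since 12·17 = 204 ≡ 1, so λ ≡ 5.
  x = λ² - 13 - 25 = 25 - 38 ≡ 16; y = λ·(13 - 16) - 0 ≡ 14. → (16, 14)

(16, 14)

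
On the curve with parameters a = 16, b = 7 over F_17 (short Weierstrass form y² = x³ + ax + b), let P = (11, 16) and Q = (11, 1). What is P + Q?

The two points share x = 11 and their y-coordinates satisfy 16 + 1 ≡ 0 (mod 17), so they are inverses. Their sum is the point at infinity.

O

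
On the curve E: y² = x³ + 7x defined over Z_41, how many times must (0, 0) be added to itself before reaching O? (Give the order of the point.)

2

2P: (0, 0) + (0, 0): same x and y₁ ≡ -y₂, so the sum is O.
2P = O, so the order is 2.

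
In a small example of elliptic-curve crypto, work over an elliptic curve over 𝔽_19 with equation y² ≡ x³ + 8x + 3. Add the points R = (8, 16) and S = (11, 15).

(17, 6)

(8, 16) + (11, 15). λ = (15 - 16)/(11 - 8) ≡ 18/3 mod 19. 3⁻¹ ≡ 13 (mod 19) since 3·13 = 39 ≡ 1, so λ ≡ 6.
  x = λ² - 8 - 11 = 36 - 19 ≡ 17; y = λ·(8 - 17) - 16 ≡ 6. → (17, 6)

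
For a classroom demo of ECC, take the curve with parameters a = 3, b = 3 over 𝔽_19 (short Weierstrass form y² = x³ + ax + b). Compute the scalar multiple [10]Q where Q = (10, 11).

O

Double-and-add on 10 = (1010)₂. Start with Q = (10, 11) for the leading 1-bit.
double: tangent at (10, 11): λ = (3·10² + 3)/(2·11) ≡ 18/3. 3⁻¹ ≡ 13 (mod 19) since 3·13 = 39 ≡ 1, so λ ≡ 18·13 ≡ 6.
  x = λ² - 10 - 10 = 36 - 20 ≡ 16; y = λ·(10 - 16) - 11 ≡ 10. → (16, 10)
double: tangent at (16, 10): λ = (3·16² + 3)/(2·10) ≡ 11/1. 1⁻¹ ≡ 1 (mod 19), so λ ≡ 11·1 ≡ 11.
  x = λ² - 16 - 16 = 121 - 32 ≡ 13; y = λ·(16 - 13) - 10 ≡ 4. → (13, 4)
add Q: (13, 4) + (10, 11). λ = (11 - 4)/(10 - 13) ≡ 7/16 mod 19. 16⁻¹ ≡ 6 (mod 19), so λ ≡ 4.
  x = λ² - 13 - 10 = 16 - 23 ≡ 12; y = λ·(13 - 12) - 4 ≡ 0. → (12, 0)
double: (12, 0) + (12, 0): same x and y₁ ≡ -y₂, so the sum is the point at infinity.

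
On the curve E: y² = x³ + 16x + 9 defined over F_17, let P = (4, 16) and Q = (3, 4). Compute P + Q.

(4, 16) + (3, 4). λ = (4 - 16)/(3 - 4) ≡ 5/16 mod 17. 16⁻¹ ≡ 16 (mod 17), so λ ≡ 12.
  x = λ² - 4 - 3 = 144 - 7 ≡ 1; y = λ·(4 - 1) - 16 ≡ 3. → (1, 3)

(1, 3)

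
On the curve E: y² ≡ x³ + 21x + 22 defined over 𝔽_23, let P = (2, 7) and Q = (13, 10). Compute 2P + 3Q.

First 2P:
Repeated addition: build up to 2P.
2P: tangent at (2, 7): λ = (3·2² + 21)/(2·7) ≡ 10/14. 14⁻¹ ≡ 5 (mod 23), so λ ≡ 10·5 ≡ 4.
  x = λ² - 2 - 2 = 16 - 4 ≡ 12; y = λ·(2 - 12) - 7 ≡ 22. → (12, 22)
2P = (12, 22).
Next 3Q:
Repeated addition: build up to 3Q.
2Q: tangent at (13, 10): λ = (3·13² + 21)/(2·10) ≡ 22/20. 20⁻¹ ≡ 15 (mod 23) since 20·15 = 300 ≡ 1, so λ ≡ 22·15 ≡ 8.
  x = λ² - 13 - 13 = 64 - 26 ≡ 15; y = λ·(13 - 15) - 10 ≡ 20. → (15, 20)
3Q: (15, 20) + (13, 10). λ = (10 - 20)/(13 - 15) ≡ 13/21 mod 23. 21⁻¹ ≡ 11 (mod 23), so λ ≡ 5.
  x = λ² - 15 - 13 = 25 - 28 ≡ 20; y = λ·(15 - 20) - 20 ≡ 1. → (20, 1)
3Q = (20, 1).
Finally 2P + 3Q:
(12, 22) + (20, 1). λ = (1 - 22)/(20 - 12) ≡ 2/8 mod 23. 8⁻¹ ≡ 3 (mod 23), so λ ≡ 6.
  x = λ² - 12 - 20 = 36 - 32 ≡ 4; y = λ·(12 - 4) - 22 ≡ 3. → (4, 3)

(4, 3)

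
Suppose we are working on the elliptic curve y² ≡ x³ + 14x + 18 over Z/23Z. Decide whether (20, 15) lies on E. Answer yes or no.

yes

y² = 15² ≡ 18; x³ + 14x + 18 = 8298 ≡ 18 (mod 23). 18 = 18.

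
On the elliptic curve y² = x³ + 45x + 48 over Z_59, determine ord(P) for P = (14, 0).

2P: (14, 0) + (14, 0): same x and y₁ ≡ -y₂, so the sum is 𝒪.
2P = 𝒪, so the order is 2.

2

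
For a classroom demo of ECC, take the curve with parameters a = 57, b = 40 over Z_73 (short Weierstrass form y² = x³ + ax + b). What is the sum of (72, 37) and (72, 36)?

The two points share x = 72 and their y-coordinates satisfy 37 + 36 ≡ 0 (mod 73), so they are inverses. Their sum is ∞.

O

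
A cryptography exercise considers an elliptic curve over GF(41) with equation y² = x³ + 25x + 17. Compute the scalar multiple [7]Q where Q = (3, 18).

Double-and-add on 7 = (111)₂. Start with Q = (3, 18) for the leading 1-bit.
double: tangent at (3, 18): λ = (3·3² + 25)/(2·18) ≡ 11/36. 36⁻¹ ≡ 8 (mod 41) since 36·8 = 288 ≡ 1, so λ ≡ 11·8 ≡ 6.
  x = λ² - 3 - 3 = 36 - 6 ≡ 30; y = λ·(3 - 30) - 18 ≡ 25. → (30, 25)
add Q: (30, 25) + (3, 18). λ = (18 - 25)/(3 - 30) ≡ 34/14 mod 41. 14⁻¹ ≡ 3 (mod 41) since 14·3 = 42 ≡ 1, so λ ≡ 20.
  x = λ² - 30 - 3 = 400 - 33 ≡ 39; y = λ·(30 - 39) - 25 ≡ 0. → (39, 0)
double: (39, 0) + (39, 0): same x and y₁ ≡ -y₂, so the sum is ∞.
add Q: ∞ + (3, 18) = (3, 18) (identity).

(3, 18)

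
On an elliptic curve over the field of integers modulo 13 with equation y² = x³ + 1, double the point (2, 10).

(0, 12)

tangent at (2, 10): λ = (3·2² + 0)/(2·10) ≡ 12/7. 7⁻¹ ≡ 2 (mod 13), so λ ≡ 12·2 ≡ 11.
  x = λ² - 2 - 2 = 121 - 4 ≡ 0; y = λ·(2 - 0) - 10 ≡ 12. → (0, 12)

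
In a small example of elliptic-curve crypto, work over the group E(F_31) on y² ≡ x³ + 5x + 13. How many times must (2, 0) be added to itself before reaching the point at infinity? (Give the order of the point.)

2

2P: (2, 0) + (2, 0): same x and y₁ ≡ -y₂, so the sum is the point at infinity.
2P = the point at infinity, so the order is 2.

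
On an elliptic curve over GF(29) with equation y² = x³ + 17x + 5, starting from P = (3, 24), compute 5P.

Double-and-add on 5 = (101)₂. Start with P = (3, 24) for the leading 1-bit.
double: tangent at (3, 24): λ = (3·3² + 17)/(2·24) ≡ 15/19. 19⁻¹ ≡ 26 (mod 29) since 19·26 = 494 ≡ 1, so λ ≡ 15·26 ≡ 13.
  x = λ² - 3 - 3 = 169 - 6 ≡ 18; y = λ·(3 - 18) - 24 ≡ 13. → (18, 13)
double: tangent at (18, 13): λ = (3·18² + 17)/(2·13) ≡ 3/26. 26⁻¹ ≡ 19 (mod 29), so λ ≡ 3·19 ≡ 28.
  x = λ² - 18 - 18 = 784 - 36 ≡ 23; y = λ·(18 - 23) - 13 ≡ 21. → (23, 21)
add P: (23, 21) + (3, 24). λ = (24 - 21)/(3 - 23) ≡ 3/9 mod 29. 9⁻¹ ≡ 13 (mod 29), so λ ≡ 10.
  x = λ² - 23 - 3 = 100 - 26 ≡ 16; y = λ·(23 - 16) - 21 ≡ 20. → (16, 20)

(16, 20)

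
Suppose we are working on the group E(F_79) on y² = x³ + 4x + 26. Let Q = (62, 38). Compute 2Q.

tangent at (62, 38): λ = (3·62² + 4)/(2·38) ≡ 2/76. 76⁻¹ ≡ 26 (mod 79), so λ ≡ 2·26 ≡ 52.
  x = λ² - 62 - 62 = 2704 - 124 ≡ 52; y = λ·(62 - 52) - 38 ≡ 8. → (52, 8)

(52, 8)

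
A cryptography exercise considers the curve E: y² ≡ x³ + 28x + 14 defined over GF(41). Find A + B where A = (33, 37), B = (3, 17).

(33, 37) + (3, 17). λ = (17 - 37)/(3 - 33) ≡ 21/11 mod 41. 11⁻¹ ≡ 15 (mod 41) since 11·15 = 165 ≡ 1, so λ ≡ 28.
  x = λ² - 33 - 3 = 784 - 36 ≡ 10; y = λ·(33 - 10) - 37 ≡ 33. → (10, 33)

(10, 33)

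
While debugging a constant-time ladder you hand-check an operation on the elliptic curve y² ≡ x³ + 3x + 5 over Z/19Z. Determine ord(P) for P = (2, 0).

2P: (2, 0) + (2, 0): same x and y₁ ≡ -y₂, so the sum is the point at infinity.
2P = the point at infinity, so the order is 2.

2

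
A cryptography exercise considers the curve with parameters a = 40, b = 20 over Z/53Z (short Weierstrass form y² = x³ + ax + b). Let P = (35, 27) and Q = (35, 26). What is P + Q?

O

The two points share x = 35 and their y-coordinates satisfy 27 + 26 ≡ 0 (mod 53), so they are inverses. Their sum is 𝒪.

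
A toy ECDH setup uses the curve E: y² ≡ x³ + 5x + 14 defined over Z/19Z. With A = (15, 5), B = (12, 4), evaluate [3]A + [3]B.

(9, 3)

First 3A:
Repeated addition: build up to 3A.
2A: tangent at (15, 5): λ = (3·15² + 5)/(2·5) ≡ 15/10. 10⁻¹ ≡ 2 (mod 19) since 10·2 = 20 ≡ 1, so λ ≡ 15·2 ≡ 11.
  x = λ² - 15 - 15 = 121 - 30 ≡ 15; y = λ·(15 - 15) - 5 ≡ 14. → (15, 14)
3A: (15, 14) + (15, 5): same x and y₁ ≡ -y₂, so the sum is O.
3A = O.
Next 3B:
Repeated addition: build up to 3B.
2B: tangent at (12, 4): λ = (3·12² + 5)/(2·4) ≡ 0/8. 8⁻¹ ≡ 12 (mod 19), so λ ≡ 0·12 ≡ 0.
  x = λ² - 12 - 12 = 0 - 24 ≡ 14; y = λ·(12 - 14) - 4 ≡ 15. → (14, 15)
3B: (14, 15) + (12, 4). λ = (4 - 15)/(12 - 14) ≡ 8/17 mod 19. 17⁻¹ ≡ 9 (mod 19), so λ ≡ 15.
  x = λ² - 14 - 12 = 225 - 26 ≡ 9; y = λ·(14 - 9) - 15 ≡ 3. → (9, 3)
3B = (9, 3).
Finally 3A + 3B:
O + (9, 3) = (9, 3) (identity).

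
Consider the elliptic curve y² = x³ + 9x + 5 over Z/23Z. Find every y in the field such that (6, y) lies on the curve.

x³ + 9x + 5 = 275 ≡ 22 (mod 23).
22 is a non-residue mod 23; no y exists.

none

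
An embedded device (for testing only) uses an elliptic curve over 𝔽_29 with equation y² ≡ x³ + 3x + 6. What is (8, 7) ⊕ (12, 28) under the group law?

(13, 3)

(8, 7) + (12, 28). λ = (28 - 7)/(12 - 8) ≡ 21/4 mod 29. 4⁻¹ ≡ 22 (mod 29) since 4·22 = 88 ≡ 1, so λ ≡ 27.
  x = λ² - 8 - 12 = 729 - 20 ≡ 13; y = λ·(8 - 13) - 7 ≡ 3. → (13, 3)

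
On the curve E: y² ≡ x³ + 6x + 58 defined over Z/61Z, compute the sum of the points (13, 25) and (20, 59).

(13, 25) + (20, 59). λ = (59 - 25)/(20 - 13) ≡ 34/7 mod 61. 7⁻¹ ≡ 35 (mod 61), so λ ≡ 31.
  x = λ² - 13 - 20 = 961 - 33 ≡ 13; y = λ·(13 - 13) - 25 ≡ 36. → (13, 36)

(13, 36)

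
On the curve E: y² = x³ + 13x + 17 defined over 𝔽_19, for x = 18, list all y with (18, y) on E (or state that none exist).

x³ + 13x + 17 = 6083 ≡ 3 (mod 19).
3 is a non-residue mod 19; no y exists.

none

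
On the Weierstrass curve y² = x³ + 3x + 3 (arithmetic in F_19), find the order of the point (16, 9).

5

2P: tangent at (16, 9): λ = (3·16² + 3)/(2·9) ≡ 11/18. 18⁻¹ ≡ 18 (mod 19), so λ ≡ 11·18 ≡ 8.
  x = λ² - 16 - 16 = 64 - 32 ≡ 13; y = λ·(16 - 13) - 9 ≡ 15. → (13, 15)
3P: (13, 15) + (16, 9). λ = (9 - 15)/(16 - 13) ≡ 13/3 mod 19. 3⁻¹ ≡ 13 (mod 19) since 3·13 = 39 ≡ 1, so λ ≡ 17.
  x = λ² - 13 - 16 = 289 - 29 ≡ 13; y = λ·(13 - 13) - 15 ≡ 4. → (13, 4)
4P: (13, 4) + (16, 9). λ = (9 - 4)/(16 - 13) ≡ 5/3 mod 19. 3⁻¹ ≡ 13 (mod 19), so λ ≡ 8.
  x = λ² - 13 - 16 = 64 - 29 ≡ 16; y = λ·(13 - 16) - 4 ≡ 10. → (16, 10)
5P: (16, 10) + (16, 9): same x and y₁ ≡ -y₂, so the sum is 𝒪.
5P = 𝒪, so the order is 5.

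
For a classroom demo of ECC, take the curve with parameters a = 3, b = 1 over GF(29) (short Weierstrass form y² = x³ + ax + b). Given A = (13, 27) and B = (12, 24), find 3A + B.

(13, 27)

First 3A:
Repeated addition: build up to 3A.
2A: tangent at (13, 27): λ = (3·13² + 3)/(2·27) ≡ 17/25. 25⁻¹ ≡ 7 (mod 29), so λ ≡ 17·7 ≡ 3.
  x = λ² - 13 - 13 = 9 - 26 ≡ 12; y = λ·(13 - 12) - 27 ≡ 5. → (12, 5)
3A: (12, 5) + (13, 27). λ = (27 - 5)/(13 - 12) ≡ 22/1 mod 29. 1⁻¹ ≡ 1 (mod 29), so λ ≡ 22.
  x = λ² - 12 - 13 = 484 - 25 ≡ 24; y = λ·(12 - 24) - 5 ≡ 21. → (24, 21)
3A = (24, 21).
Finally 3A + B:
(24, 21) + (12, 24). λ = (24 - 21)/(12 - 24) ≡ 3/17 mod 29. 17⁻¹ ≡ 12 (mod 29), so λ ≡ 7.
  x = λ² - 24 - 12 = 49 - 36 ≡ 13; y = λ·(24 - 13) - 21 ≡ 27. → (13, 27)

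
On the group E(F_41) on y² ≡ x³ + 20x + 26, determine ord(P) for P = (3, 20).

11

2P: tangent at (3, 20): λ = (3·3² + 20)/(2·20) ≡ 6/40. 40⁻¹ ≡ 40 (mod 41) since 40·40 = 1600 ≡ 1, so λ ≡ 6·40 ≡ 35.
  x = λ² - 3 - 3 = 1225 - 6 ≡ 30; y = λ·(3 - 30) - 20 ≡ 19. → (30, 19)
3P: (30, 19) + (3, 20). λ = (20 - 19)/(3 - 30) ≡ 1/14 mod 41. 14⁻¹ ≡ 3 (mod 41), so λ ≡ 3.
  x = λ² - 30 - 3 = 9 - 33 ≡ 17; y = λ·(30 - 17) - 19 ≡ 20. → (17, 20)
4P: (17, 20) + (3, 20). λ = (20 - 20)/(3 - 17) ≡ 0/27 mod 41. 27⁻¹ ≡ 38 (mod 41) since 27·38 = 1026 ≡ 1, so λ ≡ 0.
  x = λ² - 17 - 3 = 0 - 20 ≡ 21; y = λ·(17 - 21) - 20 ≡ 21. → (21, 21)
5P: (21, 21) + (3, 20). λ = (20 - 21)/(3 - 21) ≡ 40/23 mod 41. 23⁻¹ ≡ 25 (mod 41), so λ ≡ 16.
  x = λ² - 21 - 3 = 256 - 24 ≡ 27; y = λ·(21 - 27) - 21 ≡ 6. → (27, 6)
6P: (27, 6) + (3, 20). λ = (20 - 6)/(3 - 27) ≡ 14/17 mod 41. 17⁻¹ ≡ 29 (mod 41), so λ ≡ 37.
  x = λ² - 27 - 3 = 1369 - 30 ≡ 27; y = λ·(27 - 27) - 6 ≡ 35. → (27, 35)
7P: (27, 35) + (3, 20). λ = (20 - 35)/(3 - 27) ≡ 26/17 mod 41. 17⁻¹ ≡ 29 (mod 41) since 17·29 = 493 ≡ 1, so λ ≡ 16.
  x = λ² - 27 - 3 = 256 - 30 ≡ 21; y = λ·(27 - 21) - 35 ≡ 20. → (21, 20)
8P: (21, 20) + (3, 20). λ = (20 - 20)/(3 - 21) ≡ 0/23 mod 41. 23⁻¹ ≡ 25 (mod 41) since 23·25 = 575 ≡ 1, so λ ≡ 0.
  x = λ² - 21 - 3 = 0 - 24 ≡ 17; y = λ·(21 - 17) - 20 ≡ 21. → (17, 21)
9P: (17, 21) + (3, 20). λ = (20 - 21)/(3 - 17) ≡ 40/27 mod 41. 27⁻¹ ≡ 38 (mod 41), so λ ≡ 3.
  x = λ² - 17 - 3 = 9 - 20 ≡ 30; y = λ·(17 - 30) - 21 ≡ 22. → (30, 22)
10P: (30, 22) + (3, 20). λ = (20 - 22)/(3 - 30) ≡ 39/14 mod 41. 14⁻¹ ≡ 3 (mod 41), so λ ≡ 35.
  x = λ² - 30 - 3 = 1225 - 33 ≡ 3; y = λ·(30 - 3) - 22 ≡ 21. → (3, 21)
11P: (3, 21) + (3, 20): same x and y₁ ≡ -y₂, so the sum is O.
11P = O, so the order is 11.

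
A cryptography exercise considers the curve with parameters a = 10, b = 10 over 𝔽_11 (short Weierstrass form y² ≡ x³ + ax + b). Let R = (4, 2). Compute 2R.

tangent at (4, 2): λ = (3·4² + 10)/(2·2) ≡ 3/4. 4⁻¹ ≡ 3 (mod 11) since 4·3 = 12 ≡ 1, so λ ≡ 3·3 ≡ 9.
  x = λ² - 4 - 4 = 81 - 8 ≡ 7; y = λ·(4 - 7) - 2 ≡ 4. → (7, 4)

(7, 4)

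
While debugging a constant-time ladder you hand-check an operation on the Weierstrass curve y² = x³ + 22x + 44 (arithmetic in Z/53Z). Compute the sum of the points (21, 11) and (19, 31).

(7, 8)

(21, 11) + (19, 31). λ = (31 - 11)/(19 - 21) ≡ 20/51 mod 53. 51⁻¹ ≡ 26 (mod 53) since 51·26 = 1326 ≡ 1, so λ ≡ 43.
  x = λ² - 21 - 19 = 1849 - 40 ≡ 7; y = λ·(21 - 7) - 11 ≡ 8. → (7, 8)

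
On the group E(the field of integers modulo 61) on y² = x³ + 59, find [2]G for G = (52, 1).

(3, 5)

tangent at (52, 1): λ = (3·52² + 0)/(2·1) ≡ 60/2. 2⁻¹ ≡ 31 (mod 61), so λ ≡ 60·31 ≡ 30.
  x = λ² - 52 - 52 = 900 - 104 ≡ 3; y = λ·(52 - 3) - 1 ≡ 5. → (3, 5)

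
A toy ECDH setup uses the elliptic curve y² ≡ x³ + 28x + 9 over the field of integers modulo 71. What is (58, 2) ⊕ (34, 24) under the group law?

(4, 55)

(58, 2) + (34, 24). λ = (24 - 2)/(34 - 58) ≡ 22/47 mod 71. 47⁻¹ ≡ 68 (mod 71), so λ ≡ 5.
  x = λ² - 58 - 34 = 25 - 92 ≡ 4; y = λ·(58 - 4) - 2 ≡ 55. → (4, 55)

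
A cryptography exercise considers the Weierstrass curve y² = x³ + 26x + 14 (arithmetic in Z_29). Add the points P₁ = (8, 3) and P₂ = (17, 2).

(8, 3) + (17, 2). λ = (2 - 3)/(17 - 8) ≡ 28/9 mod 29. 9⁻¹ ≡ 13 (mod 29) since 9·13 = 117 ≡ 1, so λ ≡ 16.
  x = λ² - 8 - 17 = 256 - 25 ≡ 28; y = λ·(8 - 28) - 3 ≡ 25. → (28, 25)

(28, 25)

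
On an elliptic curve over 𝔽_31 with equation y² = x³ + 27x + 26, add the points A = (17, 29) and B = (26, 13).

(8, 17)

(17, 29) + (26, 13). λ = (13 - 29)/(26 - 17) ≡ 15/9 mod 31. 9⁻¹ ≡ 7 (mod 31), so λ ≡ 12.
  x = λ² - 17 - 26 = 144 - 43 ≡ 8; y = λ·(17 - 8) - 29 ≡ 17. → (8, 17)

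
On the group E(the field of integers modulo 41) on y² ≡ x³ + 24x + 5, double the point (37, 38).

tangent at (37, 38): λ = (3·37² + 24)/(2·38) ≡ 31/35. 35⁻¹ ≡ 34 (mod 41) since 35·34 = 1190 ≡ 1, so λ ≡ 31·34 ≡ 29.
  x = λ² - 37 - 37 = 841 - 74 ≡ 29; y = λ·(37 - 29) - 38 ≡ 30. → (29, 30)

(29, 30)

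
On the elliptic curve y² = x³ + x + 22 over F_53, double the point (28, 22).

tangent at (28, 22): λ = (3·28² + 1)/(2·22) ≡ 21/44. 44⁻¹ ≡ 47 (mod 53) since 44·47 = 2068 ≡ 1, so λ ≡ 21·47 ≡ 33.
  x = λ² - 28 - 28 = 1089 - 56 ≡ 26; y = λ·(28 - 26) - 22 ≡ 44. → (26, 44)

(26, 44)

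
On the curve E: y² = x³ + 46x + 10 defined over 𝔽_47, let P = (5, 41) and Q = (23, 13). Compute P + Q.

(22, 22)

(5, 41) + (23, 13). λ = (13 - 41)/(23 - 5) ≡ 19/18 mod 47. 18⁻¹ ≡ 34 (mod 47), so λ ≡ 35.
  x = λ² - 5 - 23 = 1225 - 28 ≡ 22; y = λ·(5 - 22) - 41 ≡ 22. → (22, 22)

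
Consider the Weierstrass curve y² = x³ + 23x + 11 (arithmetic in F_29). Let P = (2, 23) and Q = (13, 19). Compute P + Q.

(2, 23) + (13, 19). λ = (19 - 23)/(13 - 2) ≡ 25/11 mod 29. 11⁻¹ ≡ 8 (mod 29) since 11·8 = 88 ≡ 1, so λ ≡ 26.
  x = λ² - 2 - 13 = 676 - 15 ≡ 23; y = λ·(2 - 23) - 23 ≡ 11. → (23, 11)

(23, 11)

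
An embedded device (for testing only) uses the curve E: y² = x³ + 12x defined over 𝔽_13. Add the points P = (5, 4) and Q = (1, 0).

(8, 6)

(5, 4) + (1, 0). λ = (0 - 4)/(1 - 5) ≡ 9/9 mod 13. 9⁻¹ ≡ 3 (mod 13) since 9·3 = 27 ≡ 1, so λ ≡ 1.
  x = λ² - 5 - 1 = 1 - 6 ≡ 8; y = λ·(5 - 8) - 4 ≡ 6. → (8, 6)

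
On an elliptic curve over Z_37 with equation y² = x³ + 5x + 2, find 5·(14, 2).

(14, 35)

Write P = (14, 2).
Double-and-add on 5 = (101)₂. Start with P = (14, 2) for the leading 1-bit.
double: tangent at (14, 2): λ = (3·14² + 5)/(2·2) ≡ 1/4. 4⁻¹ ≡ 28 (mod 37), so λ ≡ 1·28 ≡ 28.
  x = λ² - 14 - 14 = 784 - 28 ≡ 16; y = λ·(14 - 16) - 2 ≡ 16. → (16, 16)
double: tangent at (16, 16): λ = (3·16² + 5)/(2·16) ≡ 33/32. 32⁻¹ ≡ 22 (mod 37), so λ ≡ 33·22 ≡ 23.
  x = λ² - 16 - 16 = 529 - 32 ≡ 16; y = λ·(16 - 16) - 16 ≡ 21. → (16, 21)
add P: (16, 21) + (14, 2). λ = (2 - 21)/(14 - 16) ≡ 18/35 mod 37. 35⁻¹ ≡ 18 (mod 37) since 35·18 = 630 ≡ 1, so λ ≡ 28.
  x = λ² - 16 - 14 = 784 - 30 ≡ 14; y = λ·(16 - 14) - 21 ≡ 35. → (14, 35)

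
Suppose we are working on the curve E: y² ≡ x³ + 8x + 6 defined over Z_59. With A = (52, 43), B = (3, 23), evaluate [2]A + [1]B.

First 2A:
Repeated addition: build up to 2A.
2A: tangent at (52, 43): λ = (3·52² + 8)/(2·43) ≡ 37/27. 27⁻¹ ≡ 35 (mod 59), so λ ≡ 37·35 ≡ 56.
  x = λ² - 52 - 52 = 3136 - 104 ≡ 23; y = λ·(52 - 23) - 43 ≡ 47. → (23, 47)
2A = (23, 47).
Finally 2A + B:
(23, 47) + (3, 23). λ = (23 - 47)/(3 - 23) ≡ 35/39 mod 59. 39⁻¹ ≡ 56 (mod 59) since 39·56 = 2184 ≡ 1, so λ ≡ 13.
  x = λ² - 23 - 3 = 169 - 26 ≡ 25; y = λ·(23 - 25) - 47 ≡ 45. → (25, 45)

(25, 45)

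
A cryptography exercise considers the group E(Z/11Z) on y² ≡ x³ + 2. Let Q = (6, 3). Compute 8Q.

O

Double-and-add on 8 = (1000)₂. Start with Q = (6, 3) for the leading 1-bit.
double: tangent at (6, 3): λ = (3·6² + 0)/(2·3) ≡ 9/6. 6⁻¹ ≡ 2 (mod 11) since 6·2 = 12 ≡ 1, so λ ≡ 9·2 ≡ 7.
  x = λ² - 6 - 6 = 49 - 12 ≡ 4; y = λ·(6 - 4) - 3 ≡ 0. → (4, 0)
double: (4, 0) + (4, 0): same x and y₁ ≡ -y₂, so the sum is O.
double: O + O = O (identity).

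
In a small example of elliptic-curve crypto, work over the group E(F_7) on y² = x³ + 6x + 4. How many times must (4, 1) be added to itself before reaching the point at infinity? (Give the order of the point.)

5

2P: tangent at (4, 1): λ = (3·4² + 6)/(2·1) ≡ 5/2. 2⁻¹ ≡ 4 (mod 7) since 2·4 = 8 ≡ 1, so λ ≡ 5·4 ≡ 6.
  x = λ² - 4 - 4 = 36 - 8 ≡ 0; y = λ·(4 - 0) - 1 ≡ 2. → (0, 2)
3P: (0, 2) + (4, 1). λ = (1 - 2)/(4 - 0) ≡ 6/4 mod 7. 4⁻¹ ≡ 2 (mod 7), so λ ≡ 5.
  x = λ² - 0 - 4 = 25 - 4 ≡ 0; y = λ·(0 - 0) - 2 ≡ 5. → (0, 5)
4P: (0, 5) + (4, 1). λ = (1 - 5)/(4 - 0) ≡ 3/4 mod 7. 4⁻¹ ≡ 2 (mod 7), so λ ≡ 6.
  x = λ² - 0 - 4 = 36 - 4 ≡ 4; y = λ·(0 - 4) - 5 ≡ 6. → (4, 6)
5P: (4, 6) + (4, 1): same x and y₁ ≡ -y₂, so the sum is the point at infinity.
5P = the point at infinity, so the order is 5.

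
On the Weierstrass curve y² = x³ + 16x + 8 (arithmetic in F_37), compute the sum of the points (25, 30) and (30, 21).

(25, 30) + (30, 21). λ = (21 - 30)/(30 - 25) ≡ 28/5 mod 37. 5⁻¹ ≡ 15 (mod 37), so λ ≡ 13.
  x = λ² - 25 - 30 = 169 - 55 ≡ 3; y = λ·(25 - 3) - 30 ≡ 34. → (3, 34)

(3, 34)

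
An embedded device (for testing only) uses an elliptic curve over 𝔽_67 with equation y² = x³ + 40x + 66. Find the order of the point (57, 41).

2P: tangent at (57, 41): λ = (3·57² + 40)/(2·41) ≡ 5/15. 15⁻¹ ≡ 9 (mod 67), so λ ≡ 5·9 ≡ 45.
  x = λ² - 57 - 57 = 2025 - 114 ≡ 35; y = λ·(57 - 35) - 41 ≡ 11. → (35, 11)
3P: (35, 11) + (57, 41). λ = (41 - 11)/(57 - 35) ≡ 30/22 mod 67. 22⁻¹ ≡ 64 (mod 67), so λ ≡ 44.
  x = λ² - 35 - 57 = 1936 - 92 ≡ 35; y = λ·(35 - 35) - 11 ≡ 56. → (35, 56)
4P: (35, 56) + (57, 41). λ = (41 - 56)/(57 - 35) ≡ 52/22 mod 67. 22⁻¹ ≡ 64 (mod 67) since 22·64 = 1408 ≡ 1, so λ ≡ 45.
  x = λ² - 35 - 57 = 2025 - 92 ≡ 57; y = λ·(35 - 57) - 56 ≡ 26. → (57, 26)
5P: (57, 26) + (57, 41): same x and y₁ ≡ -y₂, so the sum is 𝒪.
5P = 𝒪, so the order is 5.

5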